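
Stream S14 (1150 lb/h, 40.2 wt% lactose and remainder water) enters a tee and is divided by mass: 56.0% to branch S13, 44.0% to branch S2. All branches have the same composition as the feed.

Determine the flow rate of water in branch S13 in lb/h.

Branch S13 total = 0.560×1150 = 644 lb/h.
water in S13 = 0.598×644 = 385.11 lb/h.

385.1 lb/h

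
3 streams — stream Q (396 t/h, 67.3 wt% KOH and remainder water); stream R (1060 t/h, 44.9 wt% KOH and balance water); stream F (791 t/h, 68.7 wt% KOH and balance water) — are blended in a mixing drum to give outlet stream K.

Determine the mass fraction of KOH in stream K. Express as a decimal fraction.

0.5723

Total flow out = 396 + 1060 + 791 = 2247 t/h.
KOH in = 396×0.673 + 1060×0.449 + 791×0.687 = 1285.9 t/h.
KOH mass fraction in K = 1285.9/2247 = 0.5723.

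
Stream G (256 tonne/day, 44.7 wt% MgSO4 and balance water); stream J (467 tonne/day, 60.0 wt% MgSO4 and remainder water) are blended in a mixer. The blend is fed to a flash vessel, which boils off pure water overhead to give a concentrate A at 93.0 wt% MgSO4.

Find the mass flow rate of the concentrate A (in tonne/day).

MgSO4 entering = 256×0.447 + 467×0.600 = 394.63 tonne/day.
All MgSO4 reports to A, so A = 394.63/0.930 = 424.34 tonne/day.

424.3 tonne/day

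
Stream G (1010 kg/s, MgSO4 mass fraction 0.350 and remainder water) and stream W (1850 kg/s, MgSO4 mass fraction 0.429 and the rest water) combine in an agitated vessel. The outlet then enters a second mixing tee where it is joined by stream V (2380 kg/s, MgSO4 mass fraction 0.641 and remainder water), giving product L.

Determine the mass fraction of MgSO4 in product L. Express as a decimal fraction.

0.510

Overall, product flow = 5240 kg/s.
MgSO4 in = 1010×0.350 + 1850×0.429 + 2380×0.641 = 2672.7 kg/s.
MgSO4 fraction in L = 0.510.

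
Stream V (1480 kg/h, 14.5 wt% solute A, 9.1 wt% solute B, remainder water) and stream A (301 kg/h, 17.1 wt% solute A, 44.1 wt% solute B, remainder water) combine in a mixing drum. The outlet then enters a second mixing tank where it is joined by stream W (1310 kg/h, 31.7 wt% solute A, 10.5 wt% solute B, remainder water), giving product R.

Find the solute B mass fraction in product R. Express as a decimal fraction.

Overall, product flow = 3091 kg/h.
solute B in = 1480×0.091 + 301×0.441 + 1310×0.105 = 404.97 kg/h.
solute B fraction in R = 0.131.

0.131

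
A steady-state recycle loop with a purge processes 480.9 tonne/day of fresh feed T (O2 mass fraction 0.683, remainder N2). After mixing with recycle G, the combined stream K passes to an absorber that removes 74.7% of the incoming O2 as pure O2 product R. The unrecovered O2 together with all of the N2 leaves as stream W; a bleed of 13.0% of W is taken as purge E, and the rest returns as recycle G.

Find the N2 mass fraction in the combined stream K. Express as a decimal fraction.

N2 enters only via T and leaves only via the purge: 480.9×0.317 = 0.130×(N2 in W), and the absorber passes all N2, so N2 in K = N2 in W = 1172.7 tonne/day.
O2 in K: m_A = 480.9×0.683 + (1−0.130)·(1−0.747)·m_A, so m_A = 328.45/0.7799 = 421.16 tonne/day.
K = 421.16 + 1172.7 = 1593.8 tonne/day.
N2 fraction in K = 1172.7/1593.8 = 0.736.

0.736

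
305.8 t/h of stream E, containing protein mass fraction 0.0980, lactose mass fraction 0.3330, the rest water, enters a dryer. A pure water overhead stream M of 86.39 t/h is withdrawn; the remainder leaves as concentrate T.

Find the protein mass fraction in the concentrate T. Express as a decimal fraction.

protein is not removed: 305.8×0.098 = 29.968 t/h of protein enters T.
Concentrate = 305.8 − 86.39 = 219.41 t/h.
Mass fraction = 29.968/219.41 = 0.1366.

0.1366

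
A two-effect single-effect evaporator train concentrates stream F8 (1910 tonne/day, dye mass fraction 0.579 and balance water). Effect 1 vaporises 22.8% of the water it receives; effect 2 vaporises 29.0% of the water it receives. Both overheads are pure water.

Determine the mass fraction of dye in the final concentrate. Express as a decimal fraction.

water in feed = 1910×0.421 = 804.11 tonne/day.
After stage 1: water left = (1−0.228)×804.11 = 620.77; stream total = 1726.7 tonne/day.
After stage 2: water left = (1−0.290)×620.77 = 440.75; final concentrate = 1546.6 tonne/day.
dye fraction = 1105.9/1546.6 = 0.715.

0.715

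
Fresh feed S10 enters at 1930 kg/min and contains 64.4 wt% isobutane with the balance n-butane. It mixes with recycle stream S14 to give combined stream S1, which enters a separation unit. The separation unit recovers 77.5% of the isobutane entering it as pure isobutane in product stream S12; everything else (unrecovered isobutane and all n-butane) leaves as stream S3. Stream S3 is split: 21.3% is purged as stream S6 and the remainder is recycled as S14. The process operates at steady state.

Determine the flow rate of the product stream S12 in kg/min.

1171 kg/min

isobutane in S1: m_A = 1930×0.644 + (1−0.213)·(1−0.775)·m_A, so m_A = 1242.9/0.8229 = 1510.4 kg/min.
Product S12 = 0.775×1510.4 = 1170.5 kg/min.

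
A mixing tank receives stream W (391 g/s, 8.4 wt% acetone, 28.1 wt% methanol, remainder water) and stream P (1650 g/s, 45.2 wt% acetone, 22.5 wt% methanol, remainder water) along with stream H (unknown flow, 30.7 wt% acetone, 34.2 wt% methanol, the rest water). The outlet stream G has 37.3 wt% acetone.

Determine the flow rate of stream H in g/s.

Let H be the unknown flow. Total out = 2041 + H.
acetone balance: 778.64 + 0.307·H = 0.373·(2041 + H)
(0.307 − 0.373)·H = 0.373×2041 − 778.64 = -17.351
H = -17.351 / -0.066 = 262.89 g/s

262.9 g/s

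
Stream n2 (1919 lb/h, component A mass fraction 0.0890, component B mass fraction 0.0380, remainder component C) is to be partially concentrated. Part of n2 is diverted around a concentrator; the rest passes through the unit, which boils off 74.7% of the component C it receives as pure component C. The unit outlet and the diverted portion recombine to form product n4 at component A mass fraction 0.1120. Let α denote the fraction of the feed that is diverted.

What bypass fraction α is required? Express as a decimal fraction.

0.685

All 1919×0.089 = 170.79 lb/h of component A reaches n4, so n4 = 170.79/0.112 = 1524.9 lb/h and vapour = 394.08 lb/h.
The evaporator receives (1−α)·1919 of feed at 0.873 component C and removes 0.747 of that component C:
0.747×0.873×(1−α)×1919 = 394.08
(1−α) = 394.08/1251.4 = 0.3149;  α = 0.6851.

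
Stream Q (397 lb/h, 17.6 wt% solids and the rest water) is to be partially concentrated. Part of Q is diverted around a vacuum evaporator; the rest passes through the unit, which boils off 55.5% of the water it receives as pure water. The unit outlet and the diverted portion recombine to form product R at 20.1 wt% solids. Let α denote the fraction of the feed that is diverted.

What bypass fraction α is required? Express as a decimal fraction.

0.728

All 397×0.176 = 69.872 lb/h of solids reaches R, so R = 69.872/0.201 = 347.62 lb/h and vapour = 49.378 lb/h.
The evaporator receives (1−α)·397 of feed at 0.824 water and removes 0.555 of that water:
0.555×0.824×(1−α)×397 = 49.378
(1−α) = 49.378/181.56 = 0.2720;  α = 0.7280.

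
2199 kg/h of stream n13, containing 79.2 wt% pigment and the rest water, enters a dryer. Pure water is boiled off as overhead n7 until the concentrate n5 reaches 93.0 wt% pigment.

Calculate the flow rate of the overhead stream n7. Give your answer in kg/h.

326.3 kg/h

pigment is conserved: 2199×0.792 = 1741.6 kg/h all reports to the concentrate.
Concentrate = 1741.6/(target fraction) = 1872.7 kg/h.
Overhead = 2199 − 1872.7 = 326.3 kg/h.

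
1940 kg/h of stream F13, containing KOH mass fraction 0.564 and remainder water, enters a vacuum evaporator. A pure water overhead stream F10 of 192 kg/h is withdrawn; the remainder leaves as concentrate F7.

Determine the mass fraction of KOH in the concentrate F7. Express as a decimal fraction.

KOH is not removed: 1940×0.564 = 1094.2 kg/h of KOH enters F7.
Concentrate = 1940 − 192 = 1748 kg/h.
Mass fraction = 1094.2/1748 = 0.626.

0.626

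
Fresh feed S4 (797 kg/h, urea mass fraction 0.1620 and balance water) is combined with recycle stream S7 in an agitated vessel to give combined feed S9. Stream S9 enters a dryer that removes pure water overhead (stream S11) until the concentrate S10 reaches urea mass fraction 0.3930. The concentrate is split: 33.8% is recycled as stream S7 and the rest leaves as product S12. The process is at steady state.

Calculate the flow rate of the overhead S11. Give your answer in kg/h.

Overall urea balance (none leaves overhead): urea in fresh feed = urea in product, i.e. 797×0.162 = (1−0.338)·S10·0.393.
S10 = 129.11/(0.393×0.662) = 496.28 kg/h.
Recycle S7 = 0.338×496.28 = 167.74 kg/h.
Combined feed S9 = 797 + 167.74 = 964.74 kg/h.
Overhead S11 = S9 − S10 = 964.74 − 496.28 = 468.47 kg/h.

468.5 kg/h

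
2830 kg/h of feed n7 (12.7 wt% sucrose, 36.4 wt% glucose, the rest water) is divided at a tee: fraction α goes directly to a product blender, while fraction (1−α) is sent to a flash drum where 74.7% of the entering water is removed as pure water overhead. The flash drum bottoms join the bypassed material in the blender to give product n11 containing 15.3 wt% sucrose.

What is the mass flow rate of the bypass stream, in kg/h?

All 2830×0.127 = 359.41 kg/h of sucrose reaches n11, so n11 = 359.41/0.153 = 2349.1 kg/h and vapour = 480.92 kg/h.
The evaporator receives (1−α)·2830 of feed at 0.509 water and removes 0.747 of that water:
0.747×0.509×(1−α)×2830 = 480.92
(1−α) = 480.92/1076 = 0.4469;  α = 0.5531.
Bypass flow = 0.5531×2830 = 1565.2 kg/h.

1565 kg/h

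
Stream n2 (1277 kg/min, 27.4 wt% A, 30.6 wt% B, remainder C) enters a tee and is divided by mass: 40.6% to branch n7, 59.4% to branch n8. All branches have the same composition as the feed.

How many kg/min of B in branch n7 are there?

Branch n7 total = 0.406×1277 = 518.46 kg/min.
B in n7 = 0.306×518.46 = 158.65 kg/min.

158.6 kg/min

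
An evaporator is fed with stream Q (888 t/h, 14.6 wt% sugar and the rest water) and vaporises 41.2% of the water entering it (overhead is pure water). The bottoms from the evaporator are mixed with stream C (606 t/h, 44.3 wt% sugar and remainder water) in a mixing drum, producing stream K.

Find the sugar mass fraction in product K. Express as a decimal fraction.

0.337

Vapour removed = 0.412×0.854×888 = 312.44 t/h; concentrate = 575.56 t/h.
sugar reaching the mixer = 129.65 (from concentrate) + 606×0.443 = 398.11 t/h.
Product flow = 575.56 + 606 = 1181.6 t/h; sugar fraction = 0.337.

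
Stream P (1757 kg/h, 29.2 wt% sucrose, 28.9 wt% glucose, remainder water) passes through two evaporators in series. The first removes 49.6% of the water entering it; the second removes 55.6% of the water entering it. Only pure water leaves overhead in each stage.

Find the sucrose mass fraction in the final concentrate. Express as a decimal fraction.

0.433

water in feed = 1757×0.419 = 736.18 kg/h.
After stage 1: water left = (1−0.496)×736.18 = 371.04; stream total = 1391.9 kg/h.
After stage 2: water left = (1−0.556)×371.04 = 164.74; final concentrate = 1185.6 kg/h.
sucrose fraction = 513.04/1185.6 = 0.433.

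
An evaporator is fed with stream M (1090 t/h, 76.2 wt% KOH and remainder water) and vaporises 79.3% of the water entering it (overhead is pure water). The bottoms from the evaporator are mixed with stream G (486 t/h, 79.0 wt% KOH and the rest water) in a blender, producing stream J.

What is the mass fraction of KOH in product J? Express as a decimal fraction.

0.8863

Vapour removed = 0.793×0.238×1090 = 205.72 t/h; concentrate = 884.28 t/h.
KOH reaching the mixer = 830.58 (from concentrate) + 486×0.790 = 1214.5 t/h.
Product flow = 884.28 + 486 = 1370.3 t/h; KOH fraction = 0.8863.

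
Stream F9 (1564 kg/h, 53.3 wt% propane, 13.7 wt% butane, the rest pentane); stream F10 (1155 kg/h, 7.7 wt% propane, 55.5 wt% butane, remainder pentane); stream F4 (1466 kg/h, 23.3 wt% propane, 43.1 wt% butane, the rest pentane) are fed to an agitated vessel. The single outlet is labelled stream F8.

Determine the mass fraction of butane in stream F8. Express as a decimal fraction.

Total flow out = 1564 + 1155 + 1466 = 4185 kg/h.
butane in = 1564×0.137 + 1155×0.555 + 1466×0.431 = 1487.1 kg/h.
butane mass fraction in F8 = 1487.1/4185 = 0.3553.

0.3553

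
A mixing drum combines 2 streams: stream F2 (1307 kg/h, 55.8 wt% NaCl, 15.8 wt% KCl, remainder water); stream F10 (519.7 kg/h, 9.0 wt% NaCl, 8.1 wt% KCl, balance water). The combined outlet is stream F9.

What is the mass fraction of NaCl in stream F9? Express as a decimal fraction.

Total flow out = 1307 + 519.7 = 1826.7 kg/h.
NaCl in = 1307×0.558 + 519.7×0.090 = 776.08 kg/h.
NaCl mass fraction in F9 = 776.08/1826.7 = 0.425.

0.425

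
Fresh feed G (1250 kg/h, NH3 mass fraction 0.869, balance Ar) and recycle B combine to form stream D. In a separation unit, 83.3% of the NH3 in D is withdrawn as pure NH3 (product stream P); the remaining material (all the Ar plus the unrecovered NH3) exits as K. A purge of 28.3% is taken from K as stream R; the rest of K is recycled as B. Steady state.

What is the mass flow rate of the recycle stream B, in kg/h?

562.6 kg/h

Ar enters only via G and leaves only via the purge: 1250×0.131 = 0.283×(Ar in K), and the separation unit passes all Ar, so Ar in D = Ar in K = 578.62 kg/h.
NH3 in D: m_A = 1250×0.869 + (1−0.283)·(1−0.833)·m_A, so m_A = 1086.2/0.8803 = 1234 kg/h.
K = (1−0.833)×1234 + 578.62 = 784.7 kg/h.
Recycle B = (1−0.283)×784.7 = 562.63 kg/h.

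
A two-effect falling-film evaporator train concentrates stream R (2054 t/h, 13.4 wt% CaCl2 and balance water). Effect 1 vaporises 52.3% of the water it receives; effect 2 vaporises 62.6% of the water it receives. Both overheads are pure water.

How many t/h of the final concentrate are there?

592.6 t/h

water in feed = 2054×0.866 = 1778.8 t/h.
After stage 1: water left = (1−0.523)×1778.8 = 848.47; stream total = 1123.7 t/h.
After stage 2: water left = (1−0.626)×848.47 = 317.33; final concentrate = 592.56 t/h.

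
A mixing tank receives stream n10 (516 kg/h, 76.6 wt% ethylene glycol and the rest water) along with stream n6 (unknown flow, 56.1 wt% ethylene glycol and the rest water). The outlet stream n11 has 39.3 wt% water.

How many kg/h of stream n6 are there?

Let n6 be the unknown flow. Total out = 516 + n6.
water balance: 120.74 + 0.439·n6 = 0.393·(516 + n6)
(0.439 − 0.393)·n6 = 0.393×516 − 120.74 = 82.044
n6 = 82.044 / 0.046 = 1783.6 kg/h

1784 kg/h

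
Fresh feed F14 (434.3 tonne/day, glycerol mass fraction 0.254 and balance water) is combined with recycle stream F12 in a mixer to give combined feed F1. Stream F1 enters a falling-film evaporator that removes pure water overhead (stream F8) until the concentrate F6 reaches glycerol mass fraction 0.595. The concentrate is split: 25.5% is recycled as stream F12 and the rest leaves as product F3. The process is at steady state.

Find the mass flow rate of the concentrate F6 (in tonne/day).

248.9 tonne/day

Overall glycerol balance (none leaves overhead): glycerol in fresh feed = glycerol in product, i.e. 434.3×0.254 = (1−0.255)·F6·0.595.
F6 = 110.31/(0.595×0.745) = 248.86 tonne/day.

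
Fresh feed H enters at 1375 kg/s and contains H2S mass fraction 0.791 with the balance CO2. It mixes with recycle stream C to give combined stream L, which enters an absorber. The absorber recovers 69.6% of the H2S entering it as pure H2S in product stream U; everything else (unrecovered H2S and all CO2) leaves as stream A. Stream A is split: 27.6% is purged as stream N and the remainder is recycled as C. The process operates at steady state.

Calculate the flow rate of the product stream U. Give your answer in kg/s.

H2S in L: m_A = 1375×0.791 + (1−0.276)·(1−0.696)·m_A, so m_A = 1087.6/0.7799 = 1394.6 kg/s.
Product U = 0.696×1394.6 = 970.62 kg/s.

970.6 kg/s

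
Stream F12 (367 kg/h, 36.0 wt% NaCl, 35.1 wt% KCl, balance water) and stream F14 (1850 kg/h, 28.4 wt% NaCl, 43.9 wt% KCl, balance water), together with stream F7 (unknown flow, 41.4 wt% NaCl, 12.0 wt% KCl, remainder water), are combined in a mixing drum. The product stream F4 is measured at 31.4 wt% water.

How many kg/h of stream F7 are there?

510.7 kg/h

Let F7 be the unknown flow. Total out = 2217 + F7.
water balance: 618.51 + 0.466·F7 = 0.314·(2217 + F7)
(0.466 − 0.314)·F7 = 0.314×2217 − 618.51 = 77.625
F7 = 77.625 / 0.152 = 510.69 kg/h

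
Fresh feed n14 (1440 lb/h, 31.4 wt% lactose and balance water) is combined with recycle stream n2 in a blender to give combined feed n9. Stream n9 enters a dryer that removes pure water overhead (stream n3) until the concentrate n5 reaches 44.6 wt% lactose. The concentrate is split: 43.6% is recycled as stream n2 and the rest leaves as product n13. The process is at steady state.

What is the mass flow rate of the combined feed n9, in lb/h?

Overall lactose balance (none leaves overhead): lactose in fresh feed = lactose in product, i.e. 1440×0.314 = (1−0.436)·n5·0.446.
n5 = 452.16/(0.446×0.564) = 1797.5 lb/h.
Recycle n2 = 0.436×1797.5 = 783.73 lb/h.
Combined feed n9 = 1440 + 783.73 = 2223.7 lb/h.

2224 lb/h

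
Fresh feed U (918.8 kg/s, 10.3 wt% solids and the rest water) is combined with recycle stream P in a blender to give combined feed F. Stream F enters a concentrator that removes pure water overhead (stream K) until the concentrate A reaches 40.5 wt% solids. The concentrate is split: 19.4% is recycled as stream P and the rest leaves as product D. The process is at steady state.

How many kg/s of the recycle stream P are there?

Overall solids balance (none leaves overhead): solids in fresh feed = solids in product, i.e. 918.8×0.103 = (1−0.194)·A·0.405.
A = 94.636/(0.405×0.806) = 289.91 kg/s.
Recycle P = 0.194×289.91 = 56.243 kg/s.

56.24 kg/s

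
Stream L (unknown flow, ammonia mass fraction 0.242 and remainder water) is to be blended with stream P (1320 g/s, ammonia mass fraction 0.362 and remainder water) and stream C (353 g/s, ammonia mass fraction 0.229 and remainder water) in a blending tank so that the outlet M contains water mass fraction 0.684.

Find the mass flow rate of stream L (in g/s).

405.5 g/s

Let L be the unknown flow. Total out = 1673 + L.
water balance: 1114.3 + 0.758·L = 0.684·(1673 + L)
(0.758 − 0.684)·L = 0.684×1673 − 1114.3 = 30.009
L = 30.009 / 0.074 = 405.53 g/s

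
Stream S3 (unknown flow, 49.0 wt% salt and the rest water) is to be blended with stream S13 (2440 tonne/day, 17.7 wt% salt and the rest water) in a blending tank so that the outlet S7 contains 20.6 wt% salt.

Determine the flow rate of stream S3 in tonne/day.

249.2 tonne/day

Let S3 be the unknown flow. Total out = 2440 + S3.
salt balance: 431.88 + 0.490·S3 = 0.206·(2440 + S3)
(0.490 − 0.206)·S3 = 0.206×2440 − 431.88 = 70.76
S3 = 70.76 / 0.284 = 249.15 tonne/day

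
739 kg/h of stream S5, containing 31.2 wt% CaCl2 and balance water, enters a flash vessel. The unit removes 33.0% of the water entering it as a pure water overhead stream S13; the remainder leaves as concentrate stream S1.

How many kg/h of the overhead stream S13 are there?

water entering = 739×0.688 = 508.43 kg/h; overhead removed = 0.330×508.43 = 167.78 kg/h.

167.8 kg/h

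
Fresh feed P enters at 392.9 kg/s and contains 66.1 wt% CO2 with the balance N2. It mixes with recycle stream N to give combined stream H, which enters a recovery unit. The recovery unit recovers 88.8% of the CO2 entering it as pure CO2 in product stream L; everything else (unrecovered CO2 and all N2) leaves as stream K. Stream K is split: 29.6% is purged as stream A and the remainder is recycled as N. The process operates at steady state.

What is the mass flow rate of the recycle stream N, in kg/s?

N2 enters only via P and leaves only via the purge: 392.9×0.339 = 0.296×(N2 in K), and the recovery unit passes all N2, so N2 in H = N2 in K = 449.98 kg/s.
CO2 in H: m_A = 392.9×0.661 + (1−0.296)·(1−0.888)·m_A, so m_A = 259.71/0.9212 = 281.94 kg/s.
K = (1−0.888)×281.94 + 449.98 = 481.55 kg/s.
Recycle N = (1−0.296)×481.55 = 339.01 kg/s.

339 kg/s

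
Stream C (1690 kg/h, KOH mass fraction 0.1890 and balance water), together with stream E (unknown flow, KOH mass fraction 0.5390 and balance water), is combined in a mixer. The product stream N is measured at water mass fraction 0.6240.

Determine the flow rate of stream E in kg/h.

1939 kg/h

Let E be the unknown flow. Total out = 1690 + E.
water balance: 1370.6 + 0.461·E = 0.624·(1690 + E)
(0.461 − 0.624)·E = 0.624×1690 − 1370.6 = -316.03
E = -316.03 / -0.163 = 1938.8 kg/h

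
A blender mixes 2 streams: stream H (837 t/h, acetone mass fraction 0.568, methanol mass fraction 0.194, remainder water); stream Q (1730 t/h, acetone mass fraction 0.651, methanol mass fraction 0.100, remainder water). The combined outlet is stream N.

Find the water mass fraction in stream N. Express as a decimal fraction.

Total flow out = 837 + 1730 = 2567 t/h.
water in = 837×0.238 + 1730×0.249 = 629.98 t/h.
water mass fraction in N = 629.98/2567 = 0.245.

0.245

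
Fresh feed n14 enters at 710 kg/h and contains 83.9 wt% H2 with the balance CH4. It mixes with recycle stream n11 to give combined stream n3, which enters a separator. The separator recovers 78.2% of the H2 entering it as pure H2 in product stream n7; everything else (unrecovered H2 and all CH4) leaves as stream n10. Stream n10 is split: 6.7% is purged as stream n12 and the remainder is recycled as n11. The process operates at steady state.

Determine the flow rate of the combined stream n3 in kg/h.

2454 kg/h

CH4 enters only via n14 and leaves only via the purge: 710×0.161 = 0.067×(CH4 in n10), and the separator passes all CH4, so CH4 in n3 = CH4 in n10 = 1706.1 kg/h.
H2 in n3: m_A = 710×0.839 + (1−0.067)·(1−0.782)·m_A, so m_A = 595.69/0.7966 = 747.78 kg/h.
n3 = 747.78 + 1706.1 = 2453.9 kg/h.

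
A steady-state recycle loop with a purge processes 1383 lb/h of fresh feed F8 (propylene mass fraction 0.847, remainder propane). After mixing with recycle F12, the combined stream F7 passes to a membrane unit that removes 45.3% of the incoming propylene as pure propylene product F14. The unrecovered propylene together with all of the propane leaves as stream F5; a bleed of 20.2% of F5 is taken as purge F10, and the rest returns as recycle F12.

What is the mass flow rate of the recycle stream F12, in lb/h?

propane enters only via F8 and leaves only via the purge: 1383×0.153 = 0.202×(propane in F5), and the membrane unit passes all propane, so propane in F7 = propane in F5 = 1047.5 lb/h.
propylene in F7: m_A = 1383×0.847 + (1−0.202)·(1−0.453)·m_A, so m_A = 1171.4/0.5635 = 2078.8 lb/h.
F5 = (1−0.453)×2078.8 + 1047.5 = 2184.6 lb/h.
Recycle F12 = (1−0.202)×2184.6 = 1743.3 lb/h.

1743 lb/h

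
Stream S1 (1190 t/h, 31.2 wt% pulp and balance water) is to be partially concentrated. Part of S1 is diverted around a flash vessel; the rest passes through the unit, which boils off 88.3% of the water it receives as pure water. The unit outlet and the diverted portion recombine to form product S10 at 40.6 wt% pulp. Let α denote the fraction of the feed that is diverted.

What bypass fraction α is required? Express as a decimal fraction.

0.619

All 1190×0.312 = 371.28 t/h of pulp reaches S10, so S10 = 371.28/0.406 = 914.48 t/h and vapour = 275.52 t/h.
The evaporator receives (1−α)·1190 of feed at 0.688 water and removes 0.883 of that water:
0.883×0.688×(1−α)×1190 = 275.52
(1−α) = 275.52/722.93 = 0.3811;  α = 0.6189.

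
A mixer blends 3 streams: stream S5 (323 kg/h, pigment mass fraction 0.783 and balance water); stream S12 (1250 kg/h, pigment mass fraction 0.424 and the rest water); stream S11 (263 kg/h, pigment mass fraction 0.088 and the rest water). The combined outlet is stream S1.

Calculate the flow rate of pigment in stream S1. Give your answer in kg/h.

pigment out = pigment in = 323×0.783 + 1250×0.424 + 263×0.088 = 806.05 kg/h.

806.1 kg/h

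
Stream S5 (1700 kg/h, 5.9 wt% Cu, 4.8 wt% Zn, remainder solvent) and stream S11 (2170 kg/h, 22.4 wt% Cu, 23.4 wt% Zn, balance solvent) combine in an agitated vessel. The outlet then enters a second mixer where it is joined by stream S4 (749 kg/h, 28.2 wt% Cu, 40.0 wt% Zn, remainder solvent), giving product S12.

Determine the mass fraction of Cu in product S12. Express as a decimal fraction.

0.1727

Overall, product flow = 4619 kg/h.
Cu in = 1700×0.059 + 2170×0.224 + 749×0.282 = 797.6 kg/h.
Cu fraction in S12 = 0.1727.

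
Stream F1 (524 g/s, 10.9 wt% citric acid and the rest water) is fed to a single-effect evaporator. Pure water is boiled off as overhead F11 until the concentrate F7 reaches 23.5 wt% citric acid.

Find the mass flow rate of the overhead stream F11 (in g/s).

citric acid is conserved: 524×0.109 = 57.116 g/s all reports to the concentrate.
Concentrate = 57.116/(target fraction) = 243.05 g/s.
Overhead = 524 − 243.05 = 280.95 g/s.

281 g/s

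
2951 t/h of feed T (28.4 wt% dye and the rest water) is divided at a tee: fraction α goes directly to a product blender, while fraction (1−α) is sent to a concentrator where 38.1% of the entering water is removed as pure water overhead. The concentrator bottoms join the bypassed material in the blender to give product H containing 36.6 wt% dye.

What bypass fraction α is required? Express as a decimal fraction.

All 2951×0.284 = 838.08 t/h of dye reaches H, so H = 838.08/0.366 = 2289.8 t/h and vapour = 661.15 t/h.
The evaporator receives (1−α)·2951 of feed at 0.716 water and removes 0.381 of that water:
0.381×0.716×(1−α)×2951 = 661.15
(1−α) = 661.15/805.02 = 0.8213;  α = 0.1787.

0.179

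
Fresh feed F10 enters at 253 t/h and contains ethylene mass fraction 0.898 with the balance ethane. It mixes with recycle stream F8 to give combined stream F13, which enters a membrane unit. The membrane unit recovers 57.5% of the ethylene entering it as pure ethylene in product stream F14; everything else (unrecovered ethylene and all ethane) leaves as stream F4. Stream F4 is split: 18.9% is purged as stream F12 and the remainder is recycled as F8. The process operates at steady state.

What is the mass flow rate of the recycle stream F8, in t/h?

ethane enters only via F10 and leaves only via the purge: 253×0.102 = 0.189×(ethane in F4), and the membrane unit passes all ethane, so ethane in F13 = ethane in F4 = 136.54 t/h.
ethylene in F13: m_A = 253×0.898 + (1−0.189)·(1−0.575)·m_A, so m_A = 227.19/0.6553 = 346.69 t/h.
F4 = (1−0.575)×346.69 + 136.54 = 283.88 t/h.
Recycle F8 = (1−0.189)×283.88 = 230.23 t/h.

230.2 t/h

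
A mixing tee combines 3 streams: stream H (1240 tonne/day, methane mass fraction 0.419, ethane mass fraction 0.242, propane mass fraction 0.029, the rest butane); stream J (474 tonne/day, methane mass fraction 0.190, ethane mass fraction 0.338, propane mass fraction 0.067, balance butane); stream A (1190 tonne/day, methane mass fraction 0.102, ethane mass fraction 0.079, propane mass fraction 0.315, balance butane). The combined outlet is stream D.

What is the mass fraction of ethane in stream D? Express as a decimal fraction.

0.191

Total flow out = 1240 + 474 + 1190 = 2904 tonne/day.
ethane in = 1240×0.242 + 474×0.338 + 1190×0.079 = 554.3 tonne/day.
ethane mass fraction in D = 554.3/2904 = 0.191.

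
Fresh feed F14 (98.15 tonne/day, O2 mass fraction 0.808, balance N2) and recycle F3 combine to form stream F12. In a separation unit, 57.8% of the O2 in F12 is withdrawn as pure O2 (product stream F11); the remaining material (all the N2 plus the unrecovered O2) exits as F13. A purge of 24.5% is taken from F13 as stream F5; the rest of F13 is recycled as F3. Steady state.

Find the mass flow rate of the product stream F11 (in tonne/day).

O2 in F12: m_A = 98.15×0.808 + (1−0.245)·(1−0.578)·m_A, so m_A = 79.305/0.6814 = 116.39 tonne/day.
Product F11 = 0.578×116.39 = 67.272 tonne/day.

67.27 tonne/day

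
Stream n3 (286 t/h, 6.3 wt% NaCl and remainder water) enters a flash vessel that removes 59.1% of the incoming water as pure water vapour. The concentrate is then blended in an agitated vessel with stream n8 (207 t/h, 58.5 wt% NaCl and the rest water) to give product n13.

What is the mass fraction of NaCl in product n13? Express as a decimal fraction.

Vapour removed = 0.591×0.937×286 = 158.38 t/h; concentrate = 127.62 t/h.
NaCl reaching the mixer = 18.018 (from concentrate) + 207×0.585 = 139.11 t/h.
Product flow = 127.62 + 207 = 334.62 t/h; NaCl fraction = 0.4157.

0.4157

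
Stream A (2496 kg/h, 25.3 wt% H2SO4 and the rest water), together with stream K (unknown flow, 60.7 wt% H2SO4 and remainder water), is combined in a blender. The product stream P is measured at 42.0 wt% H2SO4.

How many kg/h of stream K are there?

Let K be the unknown flow. Total out = 2496 + K.
H2SO4 balance: 631.49 + 0.607·K = 0.420·(2496 + K)
(0.607 − 0.420)·K = 0.420×2496 − 631.49 = 416.83
K = 416.83 / 0.187 = 2229 kg/h

2229 kg/h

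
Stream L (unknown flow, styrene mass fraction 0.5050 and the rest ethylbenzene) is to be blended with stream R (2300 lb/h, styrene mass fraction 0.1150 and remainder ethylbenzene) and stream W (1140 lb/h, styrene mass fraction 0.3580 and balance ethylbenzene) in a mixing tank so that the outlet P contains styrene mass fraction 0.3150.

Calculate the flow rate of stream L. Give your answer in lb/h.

2163 lb/h

Let L be the unknown flow. Total out = 3440 + L.
styrene balance: 672.62 + 0.505·L = 0.315·(3440 + L)
(0.505 − 0.315)·L = 0.315×3440 − 672.62 = 410.98
L = 410.98 / 0.190 = 2163.1 lb/h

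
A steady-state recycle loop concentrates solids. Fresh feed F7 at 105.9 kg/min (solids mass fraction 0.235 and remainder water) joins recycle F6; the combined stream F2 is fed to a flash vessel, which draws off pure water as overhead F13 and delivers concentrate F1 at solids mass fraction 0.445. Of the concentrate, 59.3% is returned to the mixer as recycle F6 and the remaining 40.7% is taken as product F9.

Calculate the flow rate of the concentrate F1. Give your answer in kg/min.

137.4 kg/min

Overall solids balance (none leaves overhead): solids in fresh feed = solids in product, i.e. 105.9×0.235 = (1−0.593)·F1·0.445.
F1 = 24.887/(0.445×0.407) = 137.41 kg/min.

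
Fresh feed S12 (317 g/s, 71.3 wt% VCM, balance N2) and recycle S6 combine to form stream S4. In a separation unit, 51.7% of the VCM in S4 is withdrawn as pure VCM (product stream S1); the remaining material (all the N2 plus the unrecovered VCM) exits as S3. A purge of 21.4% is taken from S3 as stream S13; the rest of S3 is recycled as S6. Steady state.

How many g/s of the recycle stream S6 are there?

N2 enters only via S12 and leaves only via the purge: 317×0.287 = 0.214×(N2 in S3), and the separation unit passes all N2, so N2 in S4 = N2 in S3 = 425.14 g/s.
VCM in S4: m_A = 317×0.713 + (1−0.214)·(1−0.517)·m_A, so m_A = 226.02/0.6204 = 364.34 g/s.
S3 = (1−0.517)×364.34 + 425.14 = 601.11 g/s.
Recycle S6 = (1−0.214)×601.11 = 472.47 g/s.

472.5 g/s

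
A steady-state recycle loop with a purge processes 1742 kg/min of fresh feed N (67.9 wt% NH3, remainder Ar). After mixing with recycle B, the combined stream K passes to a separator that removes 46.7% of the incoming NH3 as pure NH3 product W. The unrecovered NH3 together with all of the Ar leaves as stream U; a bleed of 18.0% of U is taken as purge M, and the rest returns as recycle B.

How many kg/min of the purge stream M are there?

Ar enters only via N and leaves only via the purge: 1742×0.321 = 0.180×(Ar in U), and the separator passes all Ar, so Ar in K = Ar in U = 3106.6 kg/min.
NH3 in K: m_A = 1742×0.679 + (1−0.180)·(1−0.467)·m_A, so m_A = 1182.8/0.5629 = 2101.1 kg/min.
U = (1−0.467)×2101.1 + 3106.6 = 4226.5 kg/min.
Purge M = 0.180×4226.5 = 760.77 kg/min.

760.8 kg/min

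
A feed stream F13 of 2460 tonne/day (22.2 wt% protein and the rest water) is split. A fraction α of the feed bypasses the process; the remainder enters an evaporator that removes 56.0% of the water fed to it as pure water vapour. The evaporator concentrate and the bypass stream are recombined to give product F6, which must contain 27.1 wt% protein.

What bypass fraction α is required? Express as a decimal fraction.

All 2460×0.222 = 546.12 tonne/day of protein reaches F6, so F6 = 546.12/0.271 = 2015.2 tonne/day and vapour = 444.8 tonne/day.
The evaporator receives (1−α)·2460 of feed at 0.778 water and removes 0.560 of that water:
0.560×0.778×(1−α)×2460 = 444.8
(1−α) = 444.8/1071.8 = 0.4150;  α = 0.5850.

0.585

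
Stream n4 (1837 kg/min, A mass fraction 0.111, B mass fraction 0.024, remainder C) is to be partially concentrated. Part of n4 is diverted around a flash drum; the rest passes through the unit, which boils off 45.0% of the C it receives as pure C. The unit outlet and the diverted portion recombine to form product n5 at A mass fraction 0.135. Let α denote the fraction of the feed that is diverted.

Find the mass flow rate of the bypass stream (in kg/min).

998 kg/min

All 1837×0.111 = 203.91 kg/min of A reaches n5, so n5 = 203.91/0.135 = 1510.4 kg/min and vapour = 326.58 kg/min.
The evaporator receives (1−α)·1837 of feed at 0.865 C and removes 0.450 of that C:
0.450×0.865×(1−α)×1837 = 326.58
(1−α) = 326.58/715.05 = 0.4567;  α = 0.5433.
Bypass flow = 0.5433×1837 = 998.01 kg/min.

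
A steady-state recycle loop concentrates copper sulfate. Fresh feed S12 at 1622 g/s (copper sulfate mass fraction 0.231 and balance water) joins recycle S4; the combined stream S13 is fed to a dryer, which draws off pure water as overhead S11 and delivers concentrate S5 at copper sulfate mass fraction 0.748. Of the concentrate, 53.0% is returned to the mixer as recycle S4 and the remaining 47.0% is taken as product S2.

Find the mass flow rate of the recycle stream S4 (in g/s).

Overall copper sulfate balance (none leaves overhead): copper sulfate in fresh feed = copper sulfate in product, i.e. 1622×0.231 = (1−0.530)·S5·0.748.
S5 = 374.68/(0.748×0.470) = 1065.8 g/s.
Recycle S4 = 0.530×1065.8 = 564.86 g/s.

564.9 g/s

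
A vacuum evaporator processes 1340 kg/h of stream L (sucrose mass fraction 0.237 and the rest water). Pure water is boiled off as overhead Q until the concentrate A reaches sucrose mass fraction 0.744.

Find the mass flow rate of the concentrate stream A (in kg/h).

sucrose is conserved: 1340×0.237 = 317.58 kg/h all reports to the concentrate.
Concentrate = 317.58/(target fraction) = 426.85 kg/h.

426.9 kg/h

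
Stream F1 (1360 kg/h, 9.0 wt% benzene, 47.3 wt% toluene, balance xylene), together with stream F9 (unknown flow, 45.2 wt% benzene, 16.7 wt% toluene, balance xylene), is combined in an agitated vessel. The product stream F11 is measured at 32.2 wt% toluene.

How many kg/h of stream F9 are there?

1325 kg/h

Let F9 be the unknown flow. Total out = 1360 + F9.
toluene balance: 643.28 + 0.167·F9 = 0.322·(1360 + F9)
(0.167 − 0.322)·F9 = 0.322×1360 − 643.28 = -205.36
F9 = -205.36 / -0.155 = 1324.9 kg/h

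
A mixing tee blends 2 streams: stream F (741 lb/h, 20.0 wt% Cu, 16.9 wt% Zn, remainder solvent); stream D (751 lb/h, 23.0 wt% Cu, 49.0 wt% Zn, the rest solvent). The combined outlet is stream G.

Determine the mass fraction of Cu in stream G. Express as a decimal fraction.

Total flow out = 741 + 751 = 1492 lb/h.
Cu in = 741×0.200 + 751×0.230 = 320.93 lb/h.
Cu mass fraction in G = 320.93/1492 = 0.215.

0.215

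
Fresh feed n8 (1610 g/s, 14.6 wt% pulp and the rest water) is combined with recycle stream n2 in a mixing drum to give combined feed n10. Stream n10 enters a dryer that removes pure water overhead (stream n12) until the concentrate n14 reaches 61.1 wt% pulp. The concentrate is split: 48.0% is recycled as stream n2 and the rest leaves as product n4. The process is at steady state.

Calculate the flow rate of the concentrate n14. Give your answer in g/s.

739.8 g/s

Overall pulp balance (none leaves overhead): pulp in fresh feed = pulp in product, i.e. 1610×0.146 = (1−0.480)·n14·0.611.
n14 = 235.06/(0.611×0.520) = 739.83 g/s.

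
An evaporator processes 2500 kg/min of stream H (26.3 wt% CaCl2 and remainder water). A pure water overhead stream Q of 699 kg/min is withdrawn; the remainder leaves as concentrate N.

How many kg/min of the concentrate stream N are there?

1801 kg/min

Concentrate = 2500 − 699 = 1801 kg/min.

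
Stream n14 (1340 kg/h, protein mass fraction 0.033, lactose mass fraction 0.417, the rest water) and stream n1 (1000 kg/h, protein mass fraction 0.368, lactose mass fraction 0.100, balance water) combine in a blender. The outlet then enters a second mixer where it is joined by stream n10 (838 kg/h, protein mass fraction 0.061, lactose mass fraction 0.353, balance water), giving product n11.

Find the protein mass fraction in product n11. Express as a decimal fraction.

Overall, product flow = 3178 kg/h.
protein in = 1340×0.033 + 1000×0.368 + 838×0.061 = 463.34 kg/h.
protein fraction in n11 = 0.146.

0.146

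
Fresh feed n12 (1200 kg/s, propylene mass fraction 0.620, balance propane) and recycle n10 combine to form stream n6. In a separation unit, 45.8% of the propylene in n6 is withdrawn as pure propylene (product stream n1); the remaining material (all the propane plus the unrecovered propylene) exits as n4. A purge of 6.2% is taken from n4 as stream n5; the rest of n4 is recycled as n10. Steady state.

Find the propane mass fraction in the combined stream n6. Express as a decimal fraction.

propane enters only via n12 and leaves only via the purge: 1200×0.380 = 0.062×(propane in n4), and the separation unit passes all propane, so propane in n6 = propane in n4 = 7354.8 kg/s.
propylene in n6: m_A = 1200×0.620 + (1−0.062)·(1−0.458)·m_A, so m_A = 744/0.4916 = 1513.4 kg/s.
n6 = 1513.4 + 7354.8 = 8868.3 kg/s.
propane fraction in n6 = 7354.8/8868.3 = 0.829.

0.829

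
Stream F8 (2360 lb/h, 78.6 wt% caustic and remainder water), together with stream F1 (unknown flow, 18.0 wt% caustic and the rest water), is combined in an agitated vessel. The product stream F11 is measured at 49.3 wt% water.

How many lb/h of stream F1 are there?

2014 lb/h

Let F1 be the unknown flow. Total out = 2360 + F1.
water balance: 505.04 + 0.820·F1 = 0.493·(2360 + F1)
(0.820 − 0.493)·F1 = 0.493×2360 − 505.04 = 658.44
F1 = 658.44 / 0.327 = 2013.6 lb/h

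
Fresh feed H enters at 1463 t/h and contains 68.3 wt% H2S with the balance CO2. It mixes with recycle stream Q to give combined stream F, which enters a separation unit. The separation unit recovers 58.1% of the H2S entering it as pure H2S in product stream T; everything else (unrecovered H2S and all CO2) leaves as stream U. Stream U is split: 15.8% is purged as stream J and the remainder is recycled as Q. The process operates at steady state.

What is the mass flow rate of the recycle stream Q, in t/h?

CO2 enters only via H and leaves only via the purge: 1463×0.317 = 0.158×(CO2 in U), and the separation unit passes all CO2, so CO2 in F = CO2 in U = 2935.3 t/h.
H2S in F: m_A = 1463×0.683 + (1−0.158)·(1−0.581)·m_A, so m_A = 999.23/0.6472 = 1543.9 t/h.
U = (1−0.581)×1543.9 + 2935.3 = 3582.2 t/h.
Recycle Q = (1−0.158)×3582.2 = 3016.2 t/h.

3016 t/h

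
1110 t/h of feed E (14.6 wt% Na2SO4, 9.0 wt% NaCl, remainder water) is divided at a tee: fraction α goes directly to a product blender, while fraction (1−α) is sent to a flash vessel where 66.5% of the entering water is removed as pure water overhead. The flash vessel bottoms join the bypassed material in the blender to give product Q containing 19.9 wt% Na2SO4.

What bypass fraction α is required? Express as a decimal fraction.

All 1110×0.146 = 162.06 t/h of Na2SO4 reaches Q, so Q = 162.06/0.199 = 814.37 t/h and vapour = 295.63 t/h.
The evaporator receives (1−α)·1110 of feed at 0.764 water and removes 0.665 of that water:
0.665×0.764×(1−α)×1110 = 295.63
(1−α) = 295.63/563.95 = 0.5242;  α = 0.4758.

0.476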